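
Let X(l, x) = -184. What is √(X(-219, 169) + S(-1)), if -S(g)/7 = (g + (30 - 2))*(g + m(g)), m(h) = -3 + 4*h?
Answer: 4*√83 ≈ 36.442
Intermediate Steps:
S(g) = -7*(-3 + 5*g)*(28 + g) (S(g) = -7*(g + (30 - 2))*(g + (-3 + 4*g)) = -7*(g + 28)*(-3 + 5*g) = -7*(28 + g)*(-3 + 5*g) = -7*(-3 + 5*g)*(28 + g))
√(X(-219, 169) + S(-1)) = √(-184 + (588 - 959*(-1) - 35*(-1)²)) = √(-184 + (588 + 959 - 35*1)) = √(-184 + (588 + 959 - 35)) = √(-184 + 1512) = √1328 = 4*√83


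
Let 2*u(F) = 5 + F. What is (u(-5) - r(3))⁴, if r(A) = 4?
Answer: 256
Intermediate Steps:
u(F) = 5/2 + F/2 (u(F) = (5 + F)/2 = 5/2 + F/2)
(u(-5) - r(3))⁴ = ((5/2 + (½)*(-5)) - 1*4)⁴ = ((5/2 - 5/2) - 4)⁴ = (0 - 4)⁴ = (-4)⁴ = 256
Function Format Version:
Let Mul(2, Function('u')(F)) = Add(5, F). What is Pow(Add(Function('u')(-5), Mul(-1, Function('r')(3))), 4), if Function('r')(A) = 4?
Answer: 256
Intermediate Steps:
Function('u')(F) = Add(Rational(5, 2), Mul(Rational(1, 2), F)) (Function('u')(F) = Mul(Rational(1, 2), Add(5, F)) = Add(Rational(5, 2), Mul(Rational(1, 2), F)))
Pow(Add(Function('u')(-5), Mul(-1, Function('r')(3))), 4) = Pow(Add(Add(Rational(5, 2), Mul(Rational(1, 2), -5)), Mul(-1, 4)), 4) = Pow(Add(Add(Rational(5, 2), Rational(-5, 2)), -4), 4) = Pow(Add(0, -4), 4) = Pow(-4, 4) = 256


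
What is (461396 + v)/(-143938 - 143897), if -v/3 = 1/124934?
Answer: -57644047861/35960377890 ≈ -1.6030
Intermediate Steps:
v = -3/124934 ≈ -2.4013e-5
(461396 + v)/(-143938 - 143897) = (461396 - 3/124934)/(-143938 - 143897) = (57644047861/124934)/(-287835) = (57644047861/124934)*(-1/287835) = -57644047861/35960377890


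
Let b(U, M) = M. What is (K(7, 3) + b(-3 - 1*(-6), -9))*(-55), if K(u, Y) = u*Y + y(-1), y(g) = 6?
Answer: -990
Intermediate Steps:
K(u, Y) = 6 + Y*u (K(u, Y) = u*Y + 6 = Y*u + 6 = 6 + Y*u)
(K(7, 3) + b(-3 - 1*(-6), -9))*(-55) = ((6 + 3*7) - 9)*(-55) = ((6 + 21) - 9)*(-55) = (27 - 9)*(-55) = 18*(-55) = -990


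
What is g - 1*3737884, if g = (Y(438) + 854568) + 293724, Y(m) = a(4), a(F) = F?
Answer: -2589588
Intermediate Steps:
Y(m) = 4
g = 1148296 (g = (4 + 854568) + 293724 = 854572 + 293724 = 1148296)
g - 1*3737884 = 1148296 - 1*3737884 = 1148296 - 3737884 = -2589588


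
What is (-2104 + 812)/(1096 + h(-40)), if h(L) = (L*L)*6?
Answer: -323/2674 ≈ -0.12079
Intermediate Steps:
h(L) = 6*L² (h(L) = L²*6 = 6*L²)
(-2104 + 812)/(1096 + h(-40)) = (-2104 + 812)/(1096 + 6*(-40)²) = -1292/(1096 + 6*1600) = -1292/(1096 + 9600) = -1292/10696 = -1292*1/10696 = -323/2674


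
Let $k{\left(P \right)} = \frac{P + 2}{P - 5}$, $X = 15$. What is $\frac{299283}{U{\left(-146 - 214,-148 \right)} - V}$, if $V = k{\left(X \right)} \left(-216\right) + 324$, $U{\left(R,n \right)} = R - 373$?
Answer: $- \frac{1496415}{3449} \approx -433.87$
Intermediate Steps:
$k{\left(P \right)} = \frac{2 + P}{-5 + P}$
$U{\left(R,n \right)} = -373 + R$
$V = - \frac{216}{5}$ ($V = \frac{2 + 15}{-5 + 15} \left(-216\right) + 324 = \frac{1}{10} \cdot 17 \left(-216\right) + 324 = \frac{17}{10} \left(-216\right) + 324 = - \frac{1836}{5} + 324 = - \frac{216}{5} \approx -43.2$)
$\frac{299283}{U{\left(-146 - 214,-148 \right)} - V} = \frac{299283}{\left(-373 - 360\right) - - \frac{216}{5}} = \frac{299283}{\left(-373 - 360\right) + \frac{216}{5}} = \frac{299283}{-733 + \frac{216}{5}} = \frac{299283}{- \frac{3449}{5}} = 299283 \left(- \frac{5}{3449}\right) = - \frac{1496415}{3449}$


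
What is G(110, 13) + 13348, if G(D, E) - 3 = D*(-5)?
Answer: 12801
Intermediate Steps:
G(D, E) = 3 - 5*D (G(D, E) = 3 + D*(-5) = 3 - 5*D)
G(110, 13) + 13348 = (3 - 5*110) + 13348 = (3 - 550) + 13348 = -547 + 13348 = 12801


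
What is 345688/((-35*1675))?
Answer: -49384/8375 ≈ -5.8966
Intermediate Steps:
345688/((-35*1675)) = 345688/(-58625) = 345688*(-1/58625) = -49384/8375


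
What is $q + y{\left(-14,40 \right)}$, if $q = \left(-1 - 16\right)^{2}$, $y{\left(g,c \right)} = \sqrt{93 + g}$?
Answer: $289 + \sqrt{79} \approx 297.89$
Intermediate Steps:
$q = 289$ ($q = \left(-17\right)^{2} = 289$)
$q + y{\left(-14,40 \right)} = 289 + \sqrt{93 - 14} = 289 + \sqrt{79}$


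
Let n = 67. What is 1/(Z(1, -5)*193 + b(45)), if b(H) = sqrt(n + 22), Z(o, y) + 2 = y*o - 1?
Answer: -1544/2383847 - sqrt(89)/2383847 ≈ -0.00065165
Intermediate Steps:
Z(o, y) = -3 + o*y (Z(o, y) = -2 + (y*o - 1) = -2 + (o*y - 1) = -2 + (-1 + o*y) = -3 + o*y)
b(H) = sqrt(89) (b(H) = sqrt(67 + 22) = sqrt(89))
1/(Z(1, -5)*193 + b(45)) = 1/((-3 + 1*(-5))*193 + sqrt(89)) = 1/((-3 - 5)*193 + sqrt(89)) = 1/(-8*193 + sqrt(89)) = 1/(-1544 + sqrt(89))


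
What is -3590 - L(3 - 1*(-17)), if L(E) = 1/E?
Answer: -71801/20 ≈ -3590.1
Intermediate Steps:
-3590 - L(3 - 1*(-17)) = -3590 - 1/(3 - 1*(-17)) = -3590 - 1/(3 + 17) = -3590 - 1/20 = -71801/20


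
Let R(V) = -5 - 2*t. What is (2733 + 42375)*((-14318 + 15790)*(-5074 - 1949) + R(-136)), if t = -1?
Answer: -466320143772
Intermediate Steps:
R(V) = -3 (R(V) = -5 - 2*(-1) = -5 + 2 = -3)
(2733 + 42375)*((-14318 + 15790)*(-5074 - 1949) + R(-136)) = (2733 + 42375)*((-14318 + 15790)*(-5074 - 1949) - 3) = 45108*(1472*(-7023) - 3) = 45108*(-10337856 - 3) = 45108*(-10337859) = -466320143772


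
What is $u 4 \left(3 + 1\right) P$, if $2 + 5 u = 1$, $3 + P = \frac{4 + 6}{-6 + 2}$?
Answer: $\frac{88}{5} \approx 17.6$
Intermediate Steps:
$P = - \frac{11}{2}$ ($P = -3 + \frac{4 + 6}{-6 + 2} = -3 + \frac{10}{-4} = -3 + 10 \left(- \frac{1}{4}\right) = -3 - \frac{5}{2} = - \frac{11}{2} \approx -5.5$)
$u = - \frac{1}{5}$ ($u = - \frac{2}{5} + \frac{1}{5} \cdot 1 = - \frac{2}{5} + \frac{1}{5} = - \frac{1}{5} \approx -0.2$)
$u 4 \left(3 + 1\right) P = - \frac{4 \left(3 + 1\right)}{5} \left(- \frac{11}{2}\right) = - \frac{4 \cdot 4}{5} \left(- \frac{11}{2}\right) = \left(- \frac{1}{5}\right) 16 \left(- \frac{11}{2}\right) = \left(- \frac{16}{5}\right) \left(- \frac{11}{2}\right) = \frac{88}{5}$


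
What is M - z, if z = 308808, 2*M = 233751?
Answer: -383865/2 ≈ -1.9193e+5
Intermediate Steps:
M = 233751/2 (M = (½)*233751 = 233751/2 ≈ 1.1688e+5)
M - z = 233751/2 - 1*308808 = 233751/2 - 308808 = -383865/2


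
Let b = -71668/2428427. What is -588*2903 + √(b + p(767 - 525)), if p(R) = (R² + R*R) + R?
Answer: -1706964 + √692160961542888494/2428427 ≈ -1.7066e+6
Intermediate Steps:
p(R) = R + 2*R² (p(R) = (R² + R²) + R = 2*R² + R = R + 2*R²)
b = -71668/2428427 (b = -71668*1/2428427 = -71668/2428427 ≈ -0.029512)
-588*2903 + √(b + p(767 - 525)) = -588*2903 + √(-71668/2428427 + (767 - 525)*(1 + 2*(767 - 525))) = -1706964 + √(-71668/2428427 + 242*(1 + 2*242)) = -1706964 + √(-71668/2428427 + 242*(1 + 484)) = -1706964 + √(-71668/2428427 + 242*485) = -1706964 + √(-71668/2428427 + 117370) = -1706964 + √(285024405322/2428427) = -1706964 + √692160961542888494/2428427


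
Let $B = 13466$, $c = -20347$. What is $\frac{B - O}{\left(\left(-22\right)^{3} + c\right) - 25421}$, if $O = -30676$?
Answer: $- \frac{22071}{28208} \approx -0.78244$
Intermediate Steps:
$\frac{B - O}{\left(\left(-22\right)^{3} + c\right) - 25421} = \frac{13466 - -30676}{\left(\left(-22\right)^{3} - 20347\right) - 25421} = \frac{13466 + 30676}{\left(-10648 - 20347\right) - 25421} = \frac{44142}{-30995 - 25421} = \frac{44142}{-56416} = 44142 \left(- \frac{1}{56416}\right) = - \frac{22071}{28208}$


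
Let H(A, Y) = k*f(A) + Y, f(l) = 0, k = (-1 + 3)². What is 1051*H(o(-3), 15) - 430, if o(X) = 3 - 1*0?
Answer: 15335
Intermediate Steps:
o(X) = 3 (o(X) = 3 + 0 = 3)
k = 4 (k = 2² = 4)
H(A, Y) = Y (H(A, Y) = 4*0 + Y = 0 + Y = Y)
1051*H(o(-3), 15) - 430 = 1051*15 - 430 = 15765 - 430 = 15335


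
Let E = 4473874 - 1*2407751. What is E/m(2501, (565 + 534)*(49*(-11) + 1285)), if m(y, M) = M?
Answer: 2066123/819854 ≈ 2.5201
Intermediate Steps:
E = 2066123 (E = 4473874 - 2407751 = 2066123)
E/m(2501, (565 + 534)*(49*(-11) + 1285)) = 2066123/(((565 + 534)*(49*(-11) + 1285))) = 2066123/((1099*(-539 + 1285))) = 2066123/((1099*746)) = 2066123/819854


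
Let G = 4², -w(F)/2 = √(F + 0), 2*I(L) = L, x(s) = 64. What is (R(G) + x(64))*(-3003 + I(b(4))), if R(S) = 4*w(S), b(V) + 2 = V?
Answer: -96064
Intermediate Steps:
b(V) = -2 + V
I(L) = L/2
w(F) = -2*√F (w(F) = -2*√(F + 0) = -2*√F)
G = 16
R(S) = -8*√S (R(S) = 4*(-2*√S) = -8*√S)
(R(G) + x(64))*(-3003 + I(b(4))) = (-8*√16 + 64)*(-3003 + (-2 + 4)/2) = (-8*4 + 64)*(-3003 + (½)*2) = (-32 + 64)*(-3003 + 1) = 32*(-3002) = -96064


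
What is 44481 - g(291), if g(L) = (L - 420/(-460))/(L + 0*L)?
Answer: 99234873/2231 ≈ 44480.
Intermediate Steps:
g(L) = (21/23 + L)/L (g(L) = (L - 420*(-1/460))/(L + 0) = (L + 21/23)/L = (21/23 + L)/L)
44481 - g(291) = 44481 - (21/23 + 291)/291 = 44481 - 6714/(291*23) = 44481 - 1*2238/2231 = 44481 - 2238/2231 = 99234873/2231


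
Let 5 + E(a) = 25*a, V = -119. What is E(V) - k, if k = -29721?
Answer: 26741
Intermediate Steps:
E(a) = -5 + 25*a
E(V) - k = (-5 + 25*(-119)) - 1*(-29721) = (-5 - 2975) + 29721 = -2980 + 29721 = 26741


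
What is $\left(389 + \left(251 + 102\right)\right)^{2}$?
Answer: $550564$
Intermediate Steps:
$\left(389 + \left(251 + 102\right)\right)^{2} = \left(389 + 353\right)^{2} = 742^{2} = 550564$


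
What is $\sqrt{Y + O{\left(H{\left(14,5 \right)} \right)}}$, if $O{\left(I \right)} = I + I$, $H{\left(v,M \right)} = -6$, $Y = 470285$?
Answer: $\sqrt{470273} \approx 685.76$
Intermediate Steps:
$O{\left(I \right)} = 2 I$
$\sqrt{Y + O{\left(H{\left(14,5 \right)} \right)}} = \sqrt{470285 + 2 \left(-6\right)} = \sqrt{470285 - 12} = \sqrt{470273}$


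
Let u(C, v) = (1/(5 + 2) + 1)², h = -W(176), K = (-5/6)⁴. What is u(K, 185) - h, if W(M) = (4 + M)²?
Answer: 1587664/49 ≈ 32401.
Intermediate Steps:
K = 625/1296 (K = (-5*⅙)⁴ = (-⅚)⁴ = 625/1296 ≈ 0.48225)
h = -32400 (h = -(4 + 176)² = -1*180² = -1*32400 = -32400)
u(C, v) = 64/49 (u(C, v) = (1/7 + 1)² = (⅐ + 1)² = (8/7)² = 64/49)
u(K, 185) - h = 64/49 - 1*(-32400) = 64/49 + 32400 = 1587664/49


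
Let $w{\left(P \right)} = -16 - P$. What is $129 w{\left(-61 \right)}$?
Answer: $5805$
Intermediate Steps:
$129 w{\left(-61 \right)} = 129 \left(-16 - -61\right) = 129 \left(-16 + 61\right) = 129 \cdot 45 = 5805$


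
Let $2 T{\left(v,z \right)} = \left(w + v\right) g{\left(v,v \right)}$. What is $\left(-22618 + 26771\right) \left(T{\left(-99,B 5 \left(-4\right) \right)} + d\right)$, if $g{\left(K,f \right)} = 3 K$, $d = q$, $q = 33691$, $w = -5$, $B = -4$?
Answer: $204057655$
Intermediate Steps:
$d = 33691$
$T{\left(v,z \right)} = \frac{3 v \left(-5 + v\right)}{2}$ ($T{\left(v,z \right)} = \frac{\left(-5 + v\right) 3 v}{2} = \frac{3 v \left(-5 + v\right)}{2}$)
$\left(-22618 + 26771\right) \left(T{\left(-99,B 5 \left(-4\right) \right)} + d\right) = \left(-22618 + 26771\right) \left(\frac{3}{2} \left(-99\right) \left(-5 - 99\right) + 33691\right) = 4153 \left(\frac{3}{2} \left(-99\right) \left(-104\right) + 33691\right) = 4153 \left(15444 + 33691\right) = 4153 \cdot 49135 = 204057655$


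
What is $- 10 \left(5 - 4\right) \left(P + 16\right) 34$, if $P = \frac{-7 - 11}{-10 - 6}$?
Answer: $- \frac{11645}{2} \approx -5822.5$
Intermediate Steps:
$P = \frac{9}{8}$ ($P = - \frac{18}{-16} = \left(-18\right) \left(- \frac{1}{16}\right) = \frac{9}{8} \approx 1.125$)
$- 10 \left(5 - 4\right) \left(P + 16\right) 34 = - 10 \left(5 - 4\right) \left(\frac{9}{8} + 16\right) 34 = - 10 \cdot 1 \cdot \frac{137}{8} \cdot 34 = \left(-10\right) \frac{137}{8} \cdot 34 = \left(- \frac{685}{4}\right) 34 = - \frac{11645}{2}$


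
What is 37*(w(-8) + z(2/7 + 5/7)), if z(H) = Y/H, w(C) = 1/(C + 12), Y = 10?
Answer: 1517/4 ≈ 379.25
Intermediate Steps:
w(C) = 1/(12 + C)
z(H) = 10/H
37*(w(-8) + z(2/7 + 5/7)) = 37*(1/(12 - 8) + 10/(2/7 + 5/7)) = 37*(1/4 + 10/(2*(⅐) + 5*(⅐))) = 37*(¼ + 10/(2/7 + 5/7)) = 37*(¼ + 10/1) = 37*(¼ + 10*1) = 37*(¼ + 10) = 37*(41/4) = 1517/4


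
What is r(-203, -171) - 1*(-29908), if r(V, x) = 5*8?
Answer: 29948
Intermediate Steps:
r(V, x) = 40
r(-203, -171) - 1*(-29908) = 40 - 1*(-29908) = 40 + 29908 = 29948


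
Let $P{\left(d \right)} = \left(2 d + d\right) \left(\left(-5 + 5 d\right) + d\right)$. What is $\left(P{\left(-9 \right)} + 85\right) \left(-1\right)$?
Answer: $-1678$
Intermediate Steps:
$P{\left(d \right)} = 3 d \left(-5 + 6 d\right)$
$\left(P{\left(-9 \right)} + 85\right) \left(-1\right) = \left(3 \left(-9\right) \left(-5 + 6 \left(-9\right)\right) + 85\right) \left(-1\right) = \left(3 \left(-9\right) \left(-5 - 54\right) + 85\right) \left(-1\right) = \left(3 \left(-9\right) \left(-59\right) + 85\right) \left(-1\right) = \left(1593 + 85\right) \left(-1\right) = 1678 \left(-1\right) = -1678$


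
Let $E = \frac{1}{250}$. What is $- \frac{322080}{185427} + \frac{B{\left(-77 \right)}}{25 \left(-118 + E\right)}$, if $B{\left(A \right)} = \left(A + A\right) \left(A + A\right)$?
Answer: $- \frac{180056920}{18417209} \approx -9.7766$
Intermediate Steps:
$E = \frac{1}{250} \approx 0.004$
$B{\left(A \right)} = 4 A^{2}$ ($B{\left(A \right)} = 2 A 2 A = 4 A^{2}$)
$- \frac{322080}{185427} + \frac{B{\left(-77 \right)}}{25 \left(-118 + E\right)} = - \frac{322080}{185427} + \frac{4 \left(-77\right)^{2}}{25 \left(-118 + \frac{1}{250}\right)} = \left(-322080\right) \frac{1}{185427} + \frac{4 \cdot 5929}{25 \left(- \frac{29499}{250}\right)} = - \frac{9760}{5619} + \frac{23716}{- \frac{29499}{10}} = - \frac{9760}{5619} + 23716 \left(- \frac{10}{29499}\right) = - \frac{9760}{5619} - \frac{237160}{29499} = - \frac{180056920}{18417209}$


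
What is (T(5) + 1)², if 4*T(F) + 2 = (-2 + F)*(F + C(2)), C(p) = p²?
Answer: 841/16 ≈ 52.563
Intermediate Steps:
T(F) = -½ + (-2 + F)*(4 + F)/4 (T(F) = -½ + ((-2 + F)*(F + 2²))/4 = -½ + ((-2 + F)*(F + 4))/4 = -½ + ((-2 + F)*(4 + F))/4 = -½ + (-2 + F)*(4 + F)/4)
(T(5) + 1)² = ((-5/2 + (½)*5 + (¼)*5²) + 1)² = ((-5/2 + 5/2 + (¼)*25) + 1)² = ((-5/2 + 5/2 + 25/4) + 1)² = (25/4 + 1)² = (29/4)² = 841/16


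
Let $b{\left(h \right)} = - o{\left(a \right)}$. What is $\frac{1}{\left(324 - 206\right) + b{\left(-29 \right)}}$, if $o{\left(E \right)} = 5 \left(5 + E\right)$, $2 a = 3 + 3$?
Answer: $\frac{1}{78} \approx 0.012821$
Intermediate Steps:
$a = 3$ ($a = \frac{3 + 3}{2} = \frac{1}{2} \cdot 6 = 3$)
$o{\left(E \right)} = 25 + 5 E$
$b{\left(h \right)} = -40$ ($b{\left(h \right)} = - (25 + 5 \cdot 3) = - (25 + 15) = \left(-1\right) 40 = -40$)
$\frac{1}{\left(324 - 206\right) + b{\left(-29 \right)}} = \frac{1}{\left(324 - 206\right) - 40} = \frac{1}{118 - 40} = \frac{1}{78}$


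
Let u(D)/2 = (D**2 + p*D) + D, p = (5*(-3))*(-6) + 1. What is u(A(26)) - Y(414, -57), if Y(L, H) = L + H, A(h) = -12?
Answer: -2277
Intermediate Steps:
p = 91 (p = -15*(-6) + 1 = 90 + 1 = 91)
Y(L, H) = H + L
u(D) = 2*D**2 + 184*D (u(D) = 2*((D**2 + 91*D) + D) = 2*(D**2 + 92*D) = 2*D**2 + 184*D)
u(A(26)) - Y(414, -57) = 2*(-12)*(92 - 12) - (-57 + 414) = 2*(-12)*80 - 1*357 = -1920 - 357 = -2277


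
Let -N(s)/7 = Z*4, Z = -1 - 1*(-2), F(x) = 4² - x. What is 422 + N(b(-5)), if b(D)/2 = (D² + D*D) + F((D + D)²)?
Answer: 394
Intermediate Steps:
F(x) = 16 - x
Z = 1 (Z = -1 + 2 = 1)
b(D) = 32 - 4*D² (b(D) = 2*((D² + D*D) + (16 - (D + D)²)) = 2*((D² + D²) + (16 - (2*D)²)) = 2*(2*D² + (16 - 4*D²)) = 2*(16 - 2*D²) = 32 - 4*D²)
N(s) = -28 (N(s) = -7*4 = -28)
422 + N(b(-5)) = 422 - 28 = 394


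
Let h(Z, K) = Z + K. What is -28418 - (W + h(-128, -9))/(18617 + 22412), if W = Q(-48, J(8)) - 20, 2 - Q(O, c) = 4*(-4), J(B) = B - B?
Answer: -1165961983/41029 ≈ -28418.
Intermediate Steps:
J(B) = 0
Q(O, c) = 18 (Q(O, c) = 2 - 4*(-4) = 2 - 1*(-16) = 2 + 16 = 18)
h(Z, K) = K + Z
W = -2 (W = 18 - 20 = -2)
-28418 - (W + h(-128, -9))/(18617 + 22412) = -28418 - (-2 + (-9 - 128))/(18617 + 22412) = -28418 - (-2 - 137)/41029 = -28418 - (-139)/41029 = -28418 - 1*(-139/41029) = -28418 + 139/41029 = -1165961983/41029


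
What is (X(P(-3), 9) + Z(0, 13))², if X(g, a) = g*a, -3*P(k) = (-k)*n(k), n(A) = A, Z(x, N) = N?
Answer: 1600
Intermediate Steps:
P(k) = k²/3 (P(k) = -(-k)*k/3 = -(-1)*k²/3 = k²/3)
X(g, a) = a*g
(X(P(-3), 9) + Z(0, 13))² = (9*((⅓)*(-3)²) + 13)² = (9*((⅓)*9) + 13)² = (9*3 + 13)² = (27 + 13)² = 40² = 1600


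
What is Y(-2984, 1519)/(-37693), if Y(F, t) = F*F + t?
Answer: -8905775/37693 ≈ -236.27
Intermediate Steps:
Y(F, t) = t + F**2 (Y(F, t) = F**2 + t = t + F**2)
Y(-2984, 1519)/(-37693) = (1519 + (-2984)**2)/(-37693) = (1519 + 8904256)*(-1/37693) = 8905775*(-1/37693) = -8905775/37693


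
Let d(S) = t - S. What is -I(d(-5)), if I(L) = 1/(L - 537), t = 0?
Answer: 1/532 ≈ 0.0018797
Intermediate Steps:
d(S) = -S (d(S) = 0 - S = -S)
I(L) = 1/(-537 + L)
-I(d(-5)) = -1/(-537 - 1*(-5)) = -1/(-537 + 5) = -1/(-532) = -1*(-1/532) = 1/532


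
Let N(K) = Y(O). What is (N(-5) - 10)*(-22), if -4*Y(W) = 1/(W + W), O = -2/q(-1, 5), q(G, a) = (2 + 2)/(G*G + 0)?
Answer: 429/2 ≈ 214.50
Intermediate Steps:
q(G, a) = 4/G² (q(G, a) = 4/(G² + 0) = 4/(G²) = 4/G²)
O = -½ (O = -2/(4/(-1)²) = -2/(4*1) = -2/4 = -2*¼ = -½ ≈ -0.50000)
Y(W) = -1/(8*W) (Y(W) = -1/(4*(W + W)) = -1/(2*W)/4 = -1/(8*W))
N(K) = ¼ (N(K) = -1/(8*(-½)) = -⅛*(-2) = ¼)
(N(-5) - 10)*(-22) = (¼ - 10)*(-22) = -39/4*(-22) = 429/2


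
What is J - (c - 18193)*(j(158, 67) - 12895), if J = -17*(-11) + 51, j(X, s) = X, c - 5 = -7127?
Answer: -322436917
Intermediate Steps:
c = -7122 (c = 5 - 7127 = -7122)
J = 238 (J = 187 + 51 = 238)
J - (c - 18193)*(j(158, 67) - 12895) = 238 - (-7122 - 18193)*(158 - 12895) = 238 - (-25315)*(-12737) = 238 - 1*322437155 = 238 - 322437155 = -322436917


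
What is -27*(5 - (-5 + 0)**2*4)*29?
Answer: 74385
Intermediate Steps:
-27*(5 - (-5 + 0)**2*4)*29 = -27*(5 - (-5)**2*4)*29 = -27*(5 - 25*4)*29 = -27*(5 - 1*100)*29 = -27*(5 - 100)*29 = -27*(-95)*29 = 2565*29 = 74385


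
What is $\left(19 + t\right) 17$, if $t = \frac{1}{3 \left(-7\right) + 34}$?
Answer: $\frac{4216}{13} \approx 324.31$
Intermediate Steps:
$t = \frac{1}{13}$ ($t = \frac{1}{-21 + 34} = \frac{1}{13} \approx 0.076923$)
$\left(19 + t\right) 17 = \left(19 + \frac{1}{13}\right) 17 = \frac{248}{13} \cdot 17 = \frac{4216}{13}$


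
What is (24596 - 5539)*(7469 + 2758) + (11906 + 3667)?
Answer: 194911512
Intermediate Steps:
(24596 - 5539)*(7469 + 2758) + (11906 + 3667) = 19057*10227 + 15573 = 194895939 + 15573 = 194911512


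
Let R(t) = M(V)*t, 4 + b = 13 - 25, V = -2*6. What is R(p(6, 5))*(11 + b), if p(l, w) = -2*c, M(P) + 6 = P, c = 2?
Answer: -360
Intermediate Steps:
V = -12
M(P) = -6 + P
p(l, w) = -4 (p(l, w) = -2*2 = -4)
b = -16 (b = -4 + (13 - 25) = -4 - 12 = -16)
R(t) = -18*t (R(t) = (-6 - 12)*t = -18*t)
R(p(6, 5))*(11 + b) = (-18*(-4))*(11 - 16) = 72*(-5) = -360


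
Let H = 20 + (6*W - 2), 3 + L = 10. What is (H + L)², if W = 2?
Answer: 1369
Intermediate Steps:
L = 7 (L = -3 + 10 = 7)
H = 30 (H = 20 + (6*2 - 2) = 20 + (12 - 2) = 20 + 10 = 30)
(H + L)² = (30 + 7)² = 37² = 1369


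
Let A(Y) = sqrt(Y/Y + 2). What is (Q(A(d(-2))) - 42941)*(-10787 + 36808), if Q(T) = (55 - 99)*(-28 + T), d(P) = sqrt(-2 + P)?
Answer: -1085309889 - 1144924*sqrt(3) ≈ -1.0873e+9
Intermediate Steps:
A(Y) = sqrt(3) (A(Y) = sqrt(1 + 2) = sqrt(3))
Q(T) = 1232 - 44*T (Q(T) = -44*(-28 + T) = 1232 - 44*T)
(Q(A(d(-2))) - 42941)*(-10787 + 36808) = ((1232 - 44*sqrt(3)) - 42941)*(-10787 + 36808) = (-41709 - 44*sqrt(3))*26021 = -1085309889 - 1144924*sqrt(3)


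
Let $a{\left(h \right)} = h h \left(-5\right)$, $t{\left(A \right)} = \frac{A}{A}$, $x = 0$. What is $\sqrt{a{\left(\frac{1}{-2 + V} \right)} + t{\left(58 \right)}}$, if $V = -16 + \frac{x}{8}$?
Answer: $\frac{\sqrt{319}}{18} \approx 0.99225$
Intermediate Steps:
$V = -16$ ($V = -16 + \frac{0}{8} = -16 + 0 \cdot \frac{1}{8} = -16 + 0 = -16$)
$t{\left(A \right)} = 1$
$a{\left(h \right)} = - 5 h^{2}$ ($a{\left(h \right)} = h^{2} \left(-5\right) = - 5 h^{2}$)
$\sqrt{a{\left(\frac{1}{-2 + V} \right)} + t{\left(58 \right)}} = \sqrt{- 5 \left(\frac{1}{-2 - 16}\right)^{2} + 1} = \sqrt{- 5 \left(\frac{1}{-18}\right)^{2} + 1} = \sqrt{- 5 \left(- \frac{1}{18}\right)^{2} + 1} = \sqrt{\left(-5\right) \frac{1}{324} + 1} = \sqrt{- \frac{5}{324} + 1} = \sqrt{\frac{319}{324}} = \frac{\sqrt{319}}{18}$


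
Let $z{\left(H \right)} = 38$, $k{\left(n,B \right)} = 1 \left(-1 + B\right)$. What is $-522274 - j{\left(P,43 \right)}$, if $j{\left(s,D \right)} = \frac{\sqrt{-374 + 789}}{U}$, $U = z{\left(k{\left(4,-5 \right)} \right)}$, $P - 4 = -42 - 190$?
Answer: $-522274 - \frac{\sqrt{415}}{38} \approx -5.2227 \cdot 10^{5}$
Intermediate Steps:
$k{\left(n,B \right)} = -1 + B$
$P = -228$ ($P = 4 - 232 = -228$)
$U = 38$
$j{\left(s,D \right)} = \frac{\sqrt{415}}{38}$ ($j{\left(s,D \right)} = \frac{\sqrt{-374 + 789}}{38} = \sqrt{415} \cdot \frac{1}{38} = \frac{\sqrt{415}}{38}$)
$-522274 - j{\left(P,43 \right)} = -522274 - \frac{\sqrt{415}}{38}$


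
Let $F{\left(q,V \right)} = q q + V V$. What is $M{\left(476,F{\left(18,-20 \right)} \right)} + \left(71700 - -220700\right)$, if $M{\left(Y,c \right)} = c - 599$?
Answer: $292525$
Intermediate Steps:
$F{\left(q,V \right)} = V^{2} + q^{2}$ ($F{\left(q,V \right)} = q^{2} + V^{2} = V^{2} + q^{2}$)
$M{\left(Y,c \right)} = -599 + c$
$M{\left(476,F{\left(18,-20 \right)} \right)} + \left(71700 - -220700\right) = \left(-599 + \left(\left(-20\right)^{2} + 18^{2}\right)\right) + \left(71700 - -220700\right) = \left(-599 + \left(400 + 324\right)\right) + \left(71700 + 220700\right) = \left(-599 + 724\right) + 292400 = 125 + 292400 = 292525$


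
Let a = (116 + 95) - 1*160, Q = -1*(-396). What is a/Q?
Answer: 17/132 ≈ 0.12879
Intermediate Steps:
Q = 396
a = 51 (a = 211 - 160 = 51)
a/Q = 51/396 = 51*(1/396) = 17/132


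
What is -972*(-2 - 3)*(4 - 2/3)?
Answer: 16200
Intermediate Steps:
-972*(-2 - 3)*(4 - 2/3) = -(-4860)*(4 - 2*1/3) = -(-4860)*(4 - 2/3) = -(-4860)*10/3 = -972*(-50/3) = 16200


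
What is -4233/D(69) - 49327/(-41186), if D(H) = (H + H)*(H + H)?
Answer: 127507175/130724364 ≈ 0.97539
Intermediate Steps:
D(H) = 4*H**2 (D(H) = (2*H)*(2*H) = 4*H**2)
-4233/D(69) - 49327/(-41186) = -4233/(4*69**2) - 49327/(-41186) = -4233/(4*4761) - 49327*(-1/41186) = -4233/19044 + 49327/41186 = -4233*1/19044 + 49327/41186 = -1411/6348 + 49327/41186 = 127507175/130724364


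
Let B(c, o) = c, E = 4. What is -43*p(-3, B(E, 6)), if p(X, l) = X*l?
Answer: 516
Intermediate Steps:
-43*p(-3, B(E, 6)) = -(-129)*4 = -43*(-12) = 516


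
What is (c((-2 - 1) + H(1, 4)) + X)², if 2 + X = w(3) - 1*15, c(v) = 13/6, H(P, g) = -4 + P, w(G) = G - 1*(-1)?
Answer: 4225/36 ≈ 117.36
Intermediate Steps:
w(G) = 1 + G (w(G) = G + 1 = 1 + G)
c(v) = 13/6 (c(v) = 13*(⅙) = 13/6)
X = -13 (X = -2 + ((1 + 3) - 1*15) = -2 + (4 - 15) = -2 - 11 = -13)
(c((-2 - 1) + H(1, 4)) + X)² = (13/6 - 13)² = (-65/6)² = 4225/36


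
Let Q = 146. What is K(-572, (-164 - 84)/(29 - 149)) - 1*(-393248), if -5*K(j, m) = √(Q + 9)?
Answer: 393248 - √155/5 ≈ 3.9325e+5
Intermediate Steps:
K(j, m) = -√155/5 (K(j, m) = -√(146 + 9)/5 = -√155/5)
K(-572, (-164 - 84)/(29 - 149)) - 1*(-393248) = -√155/5 - 1*(-393248) = -√155/5 + 393248 = 393248 - √155/5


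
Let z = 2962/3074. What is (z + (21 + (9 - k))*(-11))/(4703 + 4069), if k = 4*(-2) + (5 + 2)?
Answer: -43553/1123547 ≈ -0.038764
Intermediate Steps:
z = 1481/1537 (z = 2962*(1/3074) = 1481/1537 ≈ 0.96357)
k = -1 (k = -8 + 7 = -1)
(z + (21 + (9 - k))*(-11))/(4703 + 4069) = (1481/1537 + (21 + (9 - 1*(-1)))*(-11))/(4703 + 4069) = (1481/1537 + (21 + (9 + 1))*(-11))/8772 = (1481/1537 + (21 + 10)*(-11))*(1/8772) = (1481/1537 + 31*(-11))*(1/8772) = (1481/1537 - 341)*(1/8772) = -522636/1537*1/8772 = -43553/1123547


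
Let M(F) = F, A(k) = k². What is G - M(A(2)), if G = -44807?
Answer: -44811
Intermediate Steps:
G - M(A(2)) = -44807 - 1*2² = -44807 - 1*4 = -44807 - 4 = -44811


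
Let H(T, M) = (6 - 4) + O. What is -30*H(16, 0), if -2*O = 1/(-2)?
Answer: -135/2 ≈ -67.500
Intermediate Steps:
O = ¼ (O = -1/(2*(-2)) = -(-1)/(2*2) = -½*(-½) = ¼ ≈ 0.25000)
H(T, M) = 9/4 (H(T, M) = (6 - 4) + ¼ = 2 + ¼ = 9/4)
-30*H(16, 0) = -30*9/4 = -135/2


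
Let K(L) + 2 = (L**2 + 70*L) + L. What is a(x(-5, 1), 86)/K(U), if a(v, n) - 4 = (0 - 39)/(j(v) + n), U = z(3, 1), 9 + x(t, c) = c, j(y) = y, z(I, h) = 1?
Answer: 1/20 ≈ 0.050000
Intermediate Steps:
x(t, c) = -9 + c
U = 1
a(v, n) = 4 - 39/(n + v) (a(v, n) = 4 + (0 - 39)/(v + n) = 4 - 39/(n + v))
K(L) = -2 + L**2 + 71*L (K(L) = -2 + ((L**2 + 70*L) + L) = -2 + (L**2 + 71*L) = -2 + L**2 + 71*L)
a(x(-5, 1), 86)/K(U) = ((-39 + 4*86 + 4*(-9 + 1))/(86 + (-9 + 1)))/(-2 + 1**2 + 71*1) = ((-39 + 344 + 4*(-8))/(86 - 8))/(-2 + 1 + 71) = ((-39 + 344 - 32)/78)/70 = ((1/78)*273)*(1/70) = (7/2)*(1/70) = 1/20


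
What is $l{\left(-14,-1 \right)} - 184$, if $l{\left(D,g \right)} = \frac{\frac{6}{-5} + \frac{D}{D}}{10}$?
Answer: $- \frac{9201}{50} \approx -184.02$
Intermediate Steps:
$l{\left(D,g \right)} = - \frac{1}{50}$ ($l{\left(D,g \right)} = \left(6 \left(- \frac{1}{5}\right) + 1\right) \frac{1}{10} = \left(- \frac{6}{5} + 1\right) \frac{1}{10} = \left(- \frac{1}{5}\right) \frac{1}{10} = - \frac{1}{50}$)
$l{\left(-14,-1 \right)} - 184 = - \frac{1}{50} - 184 = - \frac{9201}{50}$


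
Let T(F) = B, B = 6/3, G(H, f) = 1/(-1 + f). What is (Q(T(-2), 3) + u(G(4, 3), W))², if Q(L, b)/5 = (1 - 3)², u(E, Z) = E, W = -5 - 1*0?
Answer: 1681/4 ≈ 420.25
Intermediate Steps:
B = 2 (B = 6*(⅓) = 2)
W = -5 (W = -5 + 0 = -5)
T(F) = 2
Q(L, b) = 20 (Q(L, b) = 5*(1 - 3)² = 5*(-2)² = 5*4 = 20)
(Q(T(-2), 3) + u(G(4, 3), W))² = (20 + 1/(-1 + 3))² = (20 + 1/2)² = (20 + ½)² = (41/2)² = 1681/4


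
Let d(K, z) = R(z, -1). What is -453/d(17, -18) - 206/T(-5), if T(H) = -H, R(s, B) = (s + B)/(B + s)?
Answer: -2471/5 ≈ -494.20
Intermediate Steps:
R(s, B) = 1 (R(s, B) = (B + s)/(B + s) = 1)
d(K, z) = 1
-453/d(17, -18) - 206/T(-5) = -453/1 - 206/((-1*(-5))) = -453*1 - 206/5 = -453 - 206*⅕ = -453 - 206/5 = -2471/5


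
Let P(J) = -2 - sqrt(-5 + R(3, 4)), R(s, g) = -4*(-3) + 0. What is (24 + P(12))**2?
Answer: (22 - sqrt(7))**2 ≈ 374.59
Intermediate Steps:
R(s, g) = 12 (R(s, g) = 12 + 0 = 12)
P(J) = -2 - sqrt(7) (P(J) = -2 - sqrt(-5 + 12) = -2 - sqrt(7))
(24 + P(12))**2 = (24 + (-2 - sqrt(7)))**2 = (22 - sqrt(7))**2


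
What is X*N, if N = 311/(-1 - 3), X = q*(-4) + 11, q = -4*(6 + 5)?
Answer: -58157/4 ≈ -14539.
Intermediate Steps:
q = -44 (q = -4*11 = -44)
X = 187 (X = -44*(-4) + 11 = 176 + 11 = 187)
N = -311/4 (N = 311/(-4) = 311*(-¼) = -311/4 ≈ -77.750)
X*N = 187*(-311/4) = -58157/4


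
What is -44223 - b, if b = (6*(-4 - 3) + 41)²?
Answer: -44224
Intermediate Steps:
b = 1 (b = (6*(-7) + 41)² = (-42 + 41)² = (-1)² = 1)
-44223 - b = -44223 - 1*1 = -44223 - 1 = -44224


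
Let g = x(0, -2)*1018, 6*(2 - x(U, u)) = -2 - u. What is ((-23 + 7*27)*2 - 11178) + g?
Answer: -8810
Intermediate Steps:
x(U, u) = 7/3 + u/6 (x(U, u) = 2 - (-2 - u)/6 = 2 + (⅓ + u/6) = 7/3 + u/6)
g = 2036 (g = (7/3 + (⅙)*(-2))*1018 = (7/3 - ⅓)*1018 = 2*1018 = 2036)
((-23 + 7*27)*2 - 11178) + g = ((-23 + 7*27)*2 - 11178) + 2036 = ((-23 + 189)*2 - 11178) + 2036 = (166*2 - 11178) + 2036 = (332 - 11178) + 2036 = -10846 + 2036 = -8810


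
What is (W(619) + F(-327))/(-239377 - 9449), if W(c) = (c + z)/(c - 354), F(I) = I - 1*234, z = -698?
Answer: 74372/32969445 ≈ 0.0022558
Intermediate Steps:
F(I) = -234 + I (F(I) = I - 234 = -234 + I)
W(c) = (-698 + c)/(-354 + c) (W(c) = (c - 698)/(c - 354) = (-698 + c)/(-354 + c))
(W(619) + F(-327))/(-239377 - 9449) = ((-698 + 619)/(-354 + 619) + (-234 - 327))/(-239377 - 9449) = (-79/265 - 561)/(-248826) = ((1/265)*(-79) - 561)*(-1/248826) = (-79/265 - 561)*(-1/248826) = -148744/265*(-1/248826) = 74372/32969445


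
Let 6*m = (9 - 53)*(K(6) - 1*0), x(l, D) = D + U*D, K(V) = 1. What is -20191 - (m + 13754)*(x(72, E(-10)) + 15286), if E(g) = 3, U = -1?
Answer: -630455213/3 ≈ -2.1015e+8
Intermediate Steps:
x(l, D) = 0 (x(l, D) = D - D = 0)
m = -22/3 (m = ((9 - 53)*(1 - 1*0))/6 = (-44*(1 + 0))/6 = (-44*1)/6 = (⅙)*(-44) = -22/3 ≈ -7.3333)
-20191 - (m + 13754)*(x(72, E(-10)) + 15286) = -20191 - (-22/3 + 13754)*(0 + 15286) = -20191 - 41240*15286/3 = -20191 - 1*630394640/3 = -20191 - 630394640/3 = -630455213/3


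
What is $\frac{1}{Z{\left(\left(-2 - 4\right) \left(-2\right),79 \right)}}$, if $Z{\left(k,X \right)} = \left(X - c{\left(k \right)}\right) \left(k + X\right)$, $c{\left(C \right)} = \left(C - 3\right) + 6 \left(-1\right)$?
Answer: $\frac{1}{6916} \approx 0.00014459$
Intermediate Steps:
$c{\left(C \right)} = -9 + C$ ($c{\left(C \right)} = \left(-3 + C\right) - 6 = -9 + C$)
$Z{\left(k,X \right)} = \left(X + k\right) \left(9 + X - k\right)$ ($Z{\left(k,X \right)} = \left(X - \left(-9 + k\right)\right) \left(k + X\right) = \left(X - \left(-9 + k\right)\right) \left(X + k\right) = \left(9 + X - k\right) \left(X + k\right) = \left(X + k\right) \left(9 + X - k\right)$)
$\frac{1}{Z{\left(\left(-2 - 4\right) \left(-2\right),79 \right)}} = \frac{1}{79^{2} - \left(\left(-2 - 4\right) \left(-2\right)\right)^{2} + 9 \cdot 79 + 9 \left(-2 - 4\right) \left(-2\right)} = \frac{1}{6241 - \left(\left(-6\right) \left(-2\right)\right)^{2} + 711 + 9 \left(\left(-6\right) \left(-2\right)\right)} = \frac{1}{6241 - 12^{2} + 711 + 9 \cdot 12} = \frac{1}{6241 - 144 + 711 + 108} = \frac{1}{6916}$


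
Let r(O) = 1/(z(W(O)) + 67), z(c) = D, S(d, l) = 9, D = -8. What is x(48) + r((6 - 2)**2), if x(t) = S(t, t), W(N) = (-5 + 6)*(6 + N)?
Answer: 532/59 ≈ 9.0170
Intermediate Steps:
W(N) = 6 + N (W(N) = 1*(6 + N) = 6 + N)
z(c) = -8
x(t) = 9
r(O) = 1/59 (r(O) = 1/(-8 + 67) = 1/59)
x(48) + r((6 - 2)**2) = 9 + 1/59 = 532/59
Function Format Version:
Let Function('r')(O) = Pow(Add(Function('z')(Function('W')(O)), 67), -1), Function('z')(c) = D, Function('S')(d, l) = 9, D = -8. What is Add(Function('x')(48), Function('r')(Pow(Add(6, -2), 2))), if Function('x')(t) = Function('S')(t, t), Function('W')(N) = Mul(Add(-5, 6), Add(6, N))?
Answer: Rational(532, 59) ≈ 9.0170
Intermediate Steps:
Function('W')(N) = Add(6, N) (Function('W')(N) = Mul(1, Add(6, N)) = Add(6, N))
Function('z')(c) = -8
Function('x')(t) = 9
Function('r')(O) = Rational(1, 59) (Function('r')(O) = Pow(Add(-8, 67), -1) = Pow(59, -1) = Rational(1, 59))
Add(Function('x')(48), Function('r')(Pow(Add(6, -2), 2))) = Add(9, Rational(1, 59)) = Rational(532, 59)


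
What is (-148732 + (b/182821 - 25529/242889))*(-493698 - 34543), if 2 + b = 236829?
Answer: 3488726914225843843574/44405209869 ≈ 7.8566e+10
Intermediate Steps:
b = 236827 (b = -2 + 236829 = 236827)
(-148732 + (b/182821 - 25529/242889))*(-493698 - 34543) = (-148732 + (236827/182821 - 25529/242889))*(-493698 - 34543) = (-148732 + (236827*(1/182821) - 25529*1/242889))*(-528241) = (-148732 + (236827/182821 - 25529/242889))*(-528241) = (-148732 + 52855435894/44405209869)*(-528241) = -6604422818800214/44405209869*(-528241) = 3488726914225843843574/44405209869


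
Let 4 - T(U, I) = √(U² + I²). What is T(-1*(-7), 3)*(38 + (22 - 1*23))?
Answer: 148 - 37*√58 ≈ -133.78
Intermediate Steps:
T(U, I) = 4 - √(I² + U²) (T(U, I) = 4 - √(U² + I²) = 4 - √(I² + U²))
T(-1*(-7), 3)*(38 + (22 - 1*23)) = (4 - √(3² + (-1*(-7))²))*(38 + (22 - 1*23)) = (4 - √(9 + 7²))*(38 + (22 - 23)) = (4 - √(9 + 49))*(38 - 1) = (4 - √58)*37 = 148 - 37*√58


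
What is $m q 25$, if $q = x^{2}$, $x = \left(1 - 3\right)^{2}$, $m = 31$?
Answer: $12400$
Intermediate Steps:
$x = 4$ ($x = \left(-2\right)^{2} = 4$)
$q = 16$ ($q = 4^{2} = 16$)
$m q 25 = 31 \cdot 16 \cdot 25 = 496 \cdot 25 = 12400$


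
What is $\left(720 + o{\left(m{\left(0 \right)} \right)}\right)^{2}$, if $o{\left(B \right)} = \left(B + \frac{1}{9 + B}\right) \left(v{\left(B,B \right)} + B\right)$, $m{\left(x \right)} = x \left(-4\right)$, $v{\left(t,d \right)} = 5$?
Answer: $\frac{42055225}{81} \approx 5.192 \cdot 10^{5}$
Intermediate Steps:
$m{\left(x \right)} = - 4 x$
$o{\left(B \right)} = \left(5 + B\right) \left(B + \frac{1}{9 + B}\right)$ ($o{\left(B \right)} = \left(B + \frac{1}{9 + B}\right) \left(5 + B\right) = \left(5 + B\right) \left(B + \frac{1}{9 + B}\right)$)
$\left(720 + o{\left(m{\left(0 \right)} \right)}\right)^{2} = \left(720 + \frac{5 + \left(\left(-4\right) 0\right)^{3} + 14 \left(\left(-4\right) 0\right)^{2} + 46 \left(\left(-4\right) 0\right)}{9 - 0}\right)^{2} = \left(720 + \frac{5 + 0^{3} + 14 \cdot 0^{2} + 46 \cdot 0}{9 + 0}\right)^{2} = \left(720 + \frac{5 + 0 + 14 \cdot 0 + 0}{9}\right)^{2} = \left(720 + \frac{5 + 0 + 0 + 0}{9}\right)^{2} = \left(720 + \frac{1}{9} \cdot 5\right)^{2} = \left(720 + \frac{5}{9}\right)^{2} = \left(\frac{6485}{9}\right)^{2} = \frac{42055225}{81}$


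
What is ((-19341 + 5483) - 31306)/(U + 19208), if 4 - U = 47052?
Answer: 11291/6960 ≈ 1.6223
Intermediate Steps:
U = -47048 (U = 4 - 1*47052 = 4 - 47052 = -47048)
((-19341 + 5483) - 31306)/(U + 19208) = ((-19341 + 5483) - 31306)/(-47048 + 19208) = (-13858 - 31306)/(-27840) = -45164*(-1/27840) = 11291/6960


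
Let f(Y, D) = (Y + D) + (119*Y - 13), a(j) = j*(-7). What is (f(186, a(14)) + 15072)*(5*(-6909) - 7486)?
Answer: -1566957711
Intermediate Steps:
a(j) = -7*j
f(Y, D) = -13 + D + 120*Y (f(Y, D) = (D + Y) + (-13 + 119*Y) = -13 + D + 120*Y)
(f(186, a(14)) + 15072)*(5*(-6909) - 7486) = ((-13 - 7*14 + 120*186) + 15072)*(5*(-6909) - 7486) = ((-13 - 98 + 22320) + 15072)*(-34545 - 7486) = (22209 + 15072)*(-42031) = 37281*(-42031) = -1566957711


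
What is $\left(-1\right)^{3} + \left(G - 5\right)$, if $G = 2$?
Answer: $-4$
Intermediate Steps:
$\left(-1\right)^{3} + \left(G - 5\right) = \left(-1\right)^{3} + \left(2 - 5\right) = -1 + \left(2 - 5\right) = -1 - 3 = -4$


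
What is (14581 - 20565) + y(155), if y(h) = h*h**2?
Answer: 3717891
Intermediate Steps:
y(h) = h**3
(14581 - 20565) + y(155) = (14581 - 20565) + 155**3 = -5984 + 3723875 = 3717891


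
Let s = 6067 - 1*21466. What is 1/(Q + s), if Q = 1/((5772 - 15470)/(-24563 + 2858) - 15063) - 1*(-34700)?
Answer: 326932717/6310128349112 ≈ 5.1811e-5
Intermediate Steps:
s = -15399 (s = 6067 - 21466 = -15399)
Q = 11344565258195/326932717 (Q = 1/(-9698/(-21705) - 15063) + 34700 = 1/(-9698*(-1/21705) - 15063) + 34700 = 1/(9698/21705 - 15063) + 34700 = 1/(-326932717/21705) + 34700 = -21705/326932717 + 34700 = 11344565258195/326932717 ≈ 34700.)
1/(Q + s) = 1/(11344565258195/326932717 - 15399) = 1/(6310128349112/326932717) = 326932717/6310128349112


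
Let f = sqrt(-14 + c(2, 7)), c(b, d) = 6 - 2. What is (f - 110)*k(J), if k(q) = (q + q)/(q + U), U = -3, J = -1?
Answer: -55 + I*sqrt(10)/2 ≈ -55.0 + 1.5811*I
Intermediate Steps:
c(b, d) = 4
k(q) = 2*q/(-3 + q) (k(q) = (q + q)/(q - 3) = (2*q)/(-3 + q) = 2*q/(-3 + q))
f = I*sqrt(10) (f = sqrt(-14 + 4) = sqrt(-10) = I*sqrt(10) ≈ 3.1623*I)
(f - 110)*k(J) = (I*sqrt(10) - 110)*(2*(-1)/(-3 - 1)) = (-110 + I*sqrt(10))*(2*(-1)/(-4)) = (-110 + I*sqrt(10))*(2*(-1)*(-1/4)) = (-110 + I*sqrt(10))*(1/2) = -55 + I*sqrt(10)/2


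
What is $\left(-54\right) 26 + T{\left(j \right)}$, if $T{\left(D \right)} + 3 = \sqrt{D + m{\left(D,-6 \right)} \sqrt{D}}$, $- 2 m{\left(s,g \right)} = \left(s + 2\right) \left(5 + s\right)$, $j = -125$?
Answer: $-1407 + 5 \sqrt{-5 - 1476 i \sqrt{5}} \approx -1204.0 - 203.27 i$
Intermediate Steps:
$m{\left(s,g \right)} = - \frac{\left(2 + s\right) \left(5 + s\right)}{2}$ ($m{\left(s,g \right)} = - \frac{\left(s + 2\right) \left(5 + s\right)}{2} = - \frac{\left(2 + s\right) \left(5 + s\right)}{2}$)
$T{\left(D \right)} = -3 + \sqrt{D + \sqrt{D} \left(-5 - \frac{7 D}{2} - \frac{D^{2}}{2}\right)}$ ($T{\left(D \right)} = -3 + \sqrt{D + \left(-5 - \frac{7 D}{2} - \frac{D^{2}}{2}\right) \sqrt{D}} = -3 + \sqrt{D + \sqrt{D} \left(-5 - \frac{7 D}{2} - \frac{D^{2}}{2}\right)}$)
$\left(-54\right) 26 + T{\left(j \right)} = \left(-54\right) 26 - \left(3 - \frac{\sqrt{2} \sqrt{2 \left(-125\right) - \sqrt{-125} \left(10 + \left(-125\right)^{2} + 7 \left(-125\right)\right)}}{2}\right) = -1404 - \left(3 - \frac{\sqrt{2} \sqrt{-250 - 5 i \sqrt{5} \left(10 + 15625 - 875\right)}}{2}\right) = -1404 - \left(3 - \frac{\sqrt{2} \sqrt{-250 - 5 i \sqrt{5} \cdot 14760}}{2}\right) = -1404 - \left(3 - \frac{\sqrt{2} \sqrt{-250 - 73800 i \sqrt{5}}}{2}\right) = -1407 + \frac{\sqrt{2} \sqrt{-250 - 73800 i \sqrt{5}}}{2}$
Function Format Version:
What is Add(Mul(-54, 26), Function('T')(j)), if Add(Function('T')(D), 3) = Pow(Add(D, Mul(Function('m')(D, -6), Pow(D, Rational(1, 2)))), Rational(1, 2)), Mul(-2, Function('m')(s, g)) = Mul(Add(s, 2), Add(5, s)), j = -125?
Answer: Add(-1407, Mul(5, Pow(Add(-5, Mul(-1476, I, Pow(5, Rational(1, 2)))), Rational(1, 2)))) ≈ Add(-1204.0, Mul(-203.27, I))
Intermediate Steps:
Function('m')(s, g) = Mul(Rational(-1, 2), Add(2, s), Add(5, s)) (Function('m')(s, g) = Mul(Rational(-1, 2), Mul(Add(s, 2), Add(5, s))) = Mul(Rational(-1, 2), Mul(Add(2, s), Add(5, s))) = Mul(Rational(-1, 2), Add(2, s), Add(5, s)))
Function('T')(D) = Add(-3, Pow(Add(D, Mul(Pow(D, Rational(1, 2)), Add(-5, Mul(Rational(-7, 2), D), Mul(Rational(-1, 2), Pow(D, 2))))), Rational(1, 2))) (Function('T')(D) = Add(-3, Pow(Add(D, Mul(Add(-5, Mul(Rational(-7, 2), D), Mul(Rational(-1, 2), Pow(D, 2))), Pow(D, Rational(1, 2)))), Rational(1, 2))) = Add(-3, Pow(Add(D, Mul(Pow(D, Rational(1, 2)), Add(-5, Mul(Rational(-7, 2), D), Mul(Rational(-1, 2), Pow(D, 2))))), Rational(1, 2))))
Add(Mul(-54, 26), Function('T')(j)) = Add(Mul(-54, 26), Add(-3, Mul(Rational(1, 2), Pow(2, Rational(1, 2)), Pow(Add(Mul(2, -125), Mul(-1, Pow(-125, Rational(1, 2)), Add(10, Pow(-125, 2), Mul(7, -125)))), Rational(1, 2))))) = Add(-1404, Add(-3, Mul(Rational(1, 2), Pow(2, Rational(1, 2)), Pow(Add(-250, Mul(-1, Mul(5, I, Pow(5, Rational(1, 2))), Add(10, 15625, -875))), Rational(1, 2))))) = Add(-1404, Add(-3, Mul(Rational(1, 2), Pow(2, Rational(1, 2)), Pow(Add(-250, Mul(-1, Mul(5, I, Pow(5, Rational(1, 2))), 14760)), Rational(1, 2))))) = Add(-1404, Add(-3, Mul(Rational(1, 2), Pow(2, Rational(1, 2)), Pow(Add(-250, Mul(-73800, I, Pow(5, Rational(1, 2)))), Rational(1, 2))))) = Add(-1407, Mul(Rational(1, 2), Pow(2, Rational(1, 2)), Pow(Add(-250, Mul(-73800, I, Pow(5, Rational(1, 2)))), Rational(1, 2))))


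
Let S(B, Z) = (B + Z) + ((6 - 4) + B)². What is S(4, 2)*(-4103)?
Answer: -172326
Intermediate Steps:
S(B, Z) = B + Z + (2 + B)² (S(B, Z) = (B + Z) + (2 + B)² = B + Z + (2 + B)²)
S(4, 2)*(-4103) = (4 + 2 + (2 + 4)²)*(-4103) = (4 + 2 + 6²)*(-4103) = (4 + 2 + 36)*(-4103) = 42*(-4103) = -172326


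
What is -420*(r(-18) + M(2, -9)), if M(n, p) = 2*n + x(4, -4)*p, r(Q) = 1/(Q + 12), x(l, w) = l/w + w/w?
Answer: -1610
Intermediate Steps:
x(l, w) = 1 + l/w (x(l, w) = l/w + 1 = 1 + l/w)
r(Q) = 1/(12 + Q)
M(n, p) = 2*n (M(n, p) = 2*n + ((4 - 4)/(-4))*p = 2*n + (-1/4*0)*p = 2*n + 0*p = 2*n + 0 = 2*n)
-420*(r(-18) + M(2, -9)) = -420*(1/(12 - 18) + 2*2) = -420*(1/(-6) + 4) = -420*(-1/6 + 4) = -420*23/6 = -1610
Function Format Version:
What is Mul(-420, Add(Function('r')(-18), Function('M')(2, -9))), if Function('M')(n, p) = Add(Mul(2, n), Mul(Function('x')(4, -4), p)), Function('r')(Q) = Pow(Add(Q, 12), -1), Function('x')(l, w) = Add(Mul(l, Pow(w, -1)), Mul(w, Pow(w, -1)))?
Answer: -1610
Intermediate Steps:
Function('x')(l, w) = Add(1, Mul(l, Pow(w, -1))) (Function('x')(l, w) = Add(Mul(l, Pow(w, -1)), 1) = Add(1, Mul(l, Pow(w, -1))))
Function('r')(Q) = Pow(Add(12, Q), -1)
Function('M')(n, p) = Mul(2, n) (Function('M')(n, p) = Add(Mul(2, n), Mul(Mul(Pow(-4, -1), Add(4, -4)), p)) = Add(Mul(2, n), Mul(Mul(Rational(-1, 4), 0), p)) = Add(Mul(2, n), Mul(0, p)) = Add(Mul(2, n), 0) = Mul(2, n))
Mul(-420, Add(Function('r')(-18), Function('M')(2, -9))) = Mul(-420, Add(Pow(Add(12, -18), -1), Mul(2, 2))) = Mul(-420, Add(Pow(-6, -1), 4)) = Mul(-420, Add(Rational(-1, 6), 4)) = Mul(-420, Rational(23, 6)) = -1610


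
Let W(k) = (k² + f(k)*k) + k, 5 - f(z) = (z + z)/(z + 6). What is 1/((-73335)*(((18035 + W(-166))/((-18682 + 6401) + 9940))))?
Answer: 9364/13182538263 ≈ 7.1033e-7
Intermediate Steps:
f(z) = 5 - 2*z/(6 + z) (f(z) = 5 - (z + z)/(z + 6) = 5 - 2*z/(6 + z))
W(k) = k + k² + 3*k*(10 + k)/(6 + k) (W(k) = (k² + (3*(10 + k)/(6 + k))*k) + k = (k² + 3*k*(10 + k)/(6 + k)) + k = k + k² + 3*k*(10 + k)/(6 + k))
1/((-73335)*(((18035 + W(-166))/((-18682 + 6401) + 9940)))) = 1/((-73335)*(((18035 - 166*(36 + (-166)² + 10*(-166))/(6 - 166))/((-18682 + 6401) + 9940)))) = -(-12281 + 9940)/(18035 - 166*(36 + 27556 - 1660)/(-160))/73335 = -(-2341/(18035 - 166*(-1/160)*25932))/73335 = -(-2341/(18035 + 538089/20))/73335 = -1/(73335*((898789/20)*(-1/2341))) = -1/(73335*(-898789/46820)) = -1/73335*(-46820/898789) = 9364/13182538263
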